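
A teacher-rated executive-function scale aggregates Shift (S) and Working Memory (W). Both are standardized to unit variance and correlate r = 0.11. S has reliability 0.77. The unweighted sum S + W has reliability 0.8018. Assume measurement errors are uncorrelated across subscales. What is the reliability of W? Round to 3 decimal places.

Var(S+W) = 2 + 2·0.11 = 2.220.
True-score variance = ρ_S + ρ_W + 2·0.11, so 0.8018 = (0.77 + ρ_W + 0.22) / 2.220.
ρ_W = 0.8018·2.220 − 0.77 − 0.22 = 0.790.

0.790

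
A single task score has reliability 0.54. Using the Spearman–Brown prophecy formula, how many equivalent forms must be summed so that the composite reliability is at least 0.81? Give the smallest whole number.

k ≥ ρ*(1−ρ₁)/(ρ₁(1−ρ*)) = 0.81·0.46 / (0.54·0.19) = 3.632.
Smallest integer k = 4.

4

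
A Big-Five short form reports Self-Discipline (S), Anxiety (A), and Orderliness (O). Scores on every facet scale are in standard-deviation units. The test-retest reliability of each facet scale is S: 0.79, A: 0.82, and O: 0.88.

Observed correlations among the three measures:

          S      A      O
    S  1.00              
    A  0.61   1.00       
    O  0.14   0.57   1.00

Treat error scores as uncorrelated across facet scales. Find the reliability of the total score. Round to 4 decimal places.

0.9096

Var(S+A+O) = 3 + 2·[0.61 + 0.14 + 0.57] = 3 + 2.64 = 5.64.
Because errors are independent across components, Cov(Tᵢ,Tⱼ) = Cov(Xᵢ,Xⱼ); the off-diagonal part of the true-score variance is the same as above.
True-score variance = [0.79 + 0.82 + 0.88] + 2.64 = 2.49 + 2.64 = 5.13.
Reliability = 5.13 / 5.64 = 0.9096.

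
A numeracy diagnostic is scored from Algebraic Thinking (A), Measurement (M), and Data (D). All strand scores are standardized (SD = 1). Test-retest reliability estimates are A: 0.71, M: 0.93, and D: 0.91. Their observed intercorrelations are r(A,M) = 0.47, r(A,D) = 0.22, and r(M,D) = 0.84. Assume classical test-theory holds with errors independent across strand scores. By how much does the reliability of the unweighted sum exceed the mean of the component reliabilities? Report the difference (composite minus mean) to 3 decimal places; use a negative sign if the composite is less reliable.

0.076

Var(sum) = 3 + 3.06 = 6.06; true-score variance = 2.55 + 3.06 = 5.61; composite reliability = 0.9257.
Mean component reliability = 0.8500.
Difference = 0.9257 − 0.8500 = 0.076.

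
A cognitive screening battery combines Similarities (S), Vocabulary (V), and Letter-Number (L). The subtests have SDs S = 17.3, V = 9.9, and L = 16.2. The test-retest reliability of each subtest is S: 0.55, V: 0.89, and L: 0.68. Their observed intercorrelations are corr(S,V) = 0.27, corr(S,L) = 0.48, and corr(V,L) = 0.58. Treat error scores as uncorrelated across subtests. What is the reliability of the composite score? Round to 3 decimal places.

0.810

Var(S+V+L) = 17.3² + 9.9² + 16.2² + 2·[17.3·9.9·0.27 + 17.3·16.2·0.48 + 9.9·16.2·0.58] = 659.74 + 547.576 = 1207.32.
With uncorrelated errors the cross-covariances are all true-score covariance, so they carry over unchanged; only the diagonal terms shrink to ρᵢσᵢ².
True-score variance = [17.3²·0.55 + 9.9²·0.89 + 16.2²·0.68] + 547.576 = 430.298 + 547.576 = 977.874.
Reliability = 977.874 / 1207.32 = 0.810.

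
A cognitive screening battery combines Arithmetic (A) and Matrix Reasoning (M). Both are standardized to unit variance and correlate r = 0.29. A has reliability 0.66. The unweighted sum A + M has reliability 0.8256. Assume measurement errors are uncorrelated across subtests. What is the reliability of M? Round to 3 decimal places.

Var(A+M) = 2 + 2·0.29 = 2.580.
True-score variance = ρ_A + ρ_M + 2·0.29, so 0.8256 = (0.66 + ρ_M + 0.58) / 2.580.
ρ_M = 0.8256·2.580 − 0.66 − 0.58 = 0.890.

0.890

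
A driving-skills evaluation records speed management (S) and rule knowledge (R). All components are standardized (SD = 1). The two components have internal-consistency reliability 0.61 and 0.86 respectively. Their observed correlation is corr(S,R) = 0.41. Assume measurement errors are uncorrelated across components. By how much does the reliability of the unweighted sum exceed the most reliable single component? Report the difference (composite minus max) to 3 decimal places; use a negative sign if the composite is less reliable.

Var(sum) = 2 + 0.82 = 2.82; true-score variance = 1.47 + 0.82 = 2.29; composite reliability = 0.8121.
Max component reliability = 0.8600.
Difference = 0.8121 − 0.8600 = -0.048.

-0.048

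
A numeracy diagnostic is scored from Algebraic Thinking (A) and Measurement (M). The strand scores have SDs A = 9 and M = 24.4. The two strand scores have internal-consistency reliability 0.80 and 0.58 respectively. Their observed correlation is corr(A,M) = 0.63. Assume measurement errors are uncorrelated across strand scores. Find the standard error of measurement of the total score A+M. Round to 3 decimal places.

16.317

Var(total) = 676.36 + 276.696 = 953.056.
True-score variance = 410.109 + 276.696 = 686.805, so reliability = 0.7206.
Error variance = 953.056 − 686.805 = 266.251; SEM = √266.251 = 16.317.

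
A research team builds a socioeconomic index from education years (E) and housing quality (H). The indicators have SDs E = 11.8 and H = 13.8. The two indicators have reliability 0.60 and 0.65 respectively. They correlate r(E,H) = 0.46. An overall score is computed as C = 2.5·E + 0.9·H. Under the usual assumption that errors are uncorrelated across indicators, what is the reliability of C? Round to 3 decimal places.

Var(C) = 2.5²·11.8² + 0.9²·13.8² + 2·[2.25·11.8·13.8·0.46] = 1024.51 + 337.079 = 1361.59.
Under uncorrelated errors the observed covariances equal the true-score covariances, so only the own-variance terms attenuate.
True-score variance = [2.5²·11.8²·0.60 + 0.9²·13.8²·0.65] + 337.079 = 622.417 + 337.079 = 959.495.
Reliability = 959.495 / 1361.59 = 0.705.

0.705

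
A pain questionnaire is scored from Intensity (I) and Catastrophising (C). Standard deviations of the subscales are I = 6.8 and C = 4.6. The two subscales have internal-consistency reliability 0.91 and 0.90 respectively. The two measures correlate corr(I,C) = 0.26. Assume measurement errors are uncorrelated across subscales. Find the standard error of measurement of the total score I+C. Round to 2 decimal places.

Var(total) = 67.4 + 16.2656 = 83.6656.
True-score variance = 61.1224 + 16.2656 = 77.388, so reliability = 0.9250.
Error variance = 83.6656 − 77.388 = 6.2776; SEM = √6.2776 = 2.51.

2.51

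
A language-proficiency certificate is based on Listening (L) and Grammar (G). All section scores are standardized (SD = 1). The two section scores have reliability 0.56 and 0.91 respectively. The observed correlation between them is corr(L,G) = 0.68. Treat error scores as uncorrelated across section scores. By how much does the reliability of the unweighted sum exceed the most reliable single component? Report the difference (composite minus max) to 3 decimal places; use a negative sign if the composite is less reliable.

-0.068

Var(sum) = 2 + 1.36 = 3.36; true-score variance = 1.47 + 1.36 = 2.83; composite reliability = 0.8423.
Max component reliability = 0.9100.
Difference = 0.8423 − 0.9100 = -0.068.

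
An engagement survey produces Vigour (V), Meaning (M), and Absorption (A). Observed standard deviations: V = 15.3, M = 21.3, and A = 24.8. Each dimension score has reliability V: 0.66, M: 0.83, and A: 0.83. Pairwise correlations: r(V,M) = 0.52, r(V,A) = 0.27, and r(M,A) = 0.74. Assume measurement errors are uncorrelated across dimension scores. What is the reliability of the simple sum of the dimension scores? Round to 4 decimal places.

Var(V+M+A) = 15.3² + 21.3² + 24.8² + 2·[15.3·21.3·0.52 + 15.3·24.8·0.27 + 21.3·24.8·0.74] = 1302.82 + 1325.62 = 2628.44.
Because errors are independent across components, Cov(Tᵢ,Tⱼ) = Cov(Xᵢ,Xⱼ); the off-diagonal part of the true-score variance is the same as above.
True-score variance = [15.3²·0.66 + 21.3²·0.83 + 24.8²·0.83] + 1325.62 = 1041.55 + 1325.62 = 2367.16.
Reliability = 2367.16 / 2628.44 = 0.9006.

0.9006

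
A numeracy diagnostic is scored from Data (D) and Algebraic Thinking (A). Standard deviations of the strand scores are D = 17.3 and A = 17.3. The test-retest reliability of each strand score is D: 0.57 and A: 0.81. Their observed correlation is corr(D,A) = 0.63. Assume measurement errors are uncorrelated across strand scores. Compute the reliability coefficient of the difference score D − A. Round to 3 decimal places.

0.162

Var(D−A) = 17.3² + 17.3² − 2·17.3·17.3·0.63 = 598.58 − 377.105 = 221.475.
Under uncorrelated errors the observed covariances equal the true-score covariances, so only the own-variance terms attenuate.
True-score variance = [17.3²·0.57 + 17.3²·0.81] − 377.105 = 413.02 − 377.105 = 35.9148.
Reliability = 35.9148 / 221.475 = 0.162.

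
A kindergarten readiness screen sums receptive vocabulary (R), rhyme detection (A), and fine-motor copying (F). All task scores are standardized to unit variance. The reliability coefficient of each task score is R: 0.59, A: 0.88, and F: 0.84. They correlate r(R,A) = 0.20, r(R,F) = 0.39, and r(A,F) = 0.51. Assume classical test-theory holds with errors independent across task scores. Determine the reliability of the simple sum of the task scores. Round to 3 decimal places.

Var(R+A+F) = 3 + 2·[0.20 + 0.39 + 0.51] = 3 + 2.2 = 5.2.
Because errors are independent across components, Cov(Tᵢ,Tⱼ) = Cov(Xᵢ,Xⱼ); the off-diagonal part of the true-score variance is the same as above.
True-score variance = [0.59 + 0.88 + 0.84] + 2.2 = 2.31 + 2.2 = 4.51.
Reliability = 4.51 / 5.2 = 0.867.

0.867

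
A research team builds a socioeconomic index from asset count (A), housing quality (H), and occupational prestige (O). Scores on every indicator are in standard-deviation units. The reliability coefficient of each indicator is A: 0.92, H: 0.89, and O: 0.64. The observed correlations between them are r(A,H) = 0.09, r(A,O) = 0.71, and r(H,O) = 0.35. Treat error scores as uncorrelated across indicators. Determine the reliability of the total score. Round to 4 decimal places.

0.8962

Var(A+H+O) = 3 + 2·[0.09 + 0.71 + 0.35] = 3 + 2.3 = 5.3.
Under uncorrelated errors the observed covariances equal the true-score covariances, so only the own-variance terms attenuate.
True-score variance = [0.92 + 0.89 + 0.64] + 2.3 = 2.45 + 2.3 = 4.75.
Reliability = 4.75 / 5.3 = 0.8962.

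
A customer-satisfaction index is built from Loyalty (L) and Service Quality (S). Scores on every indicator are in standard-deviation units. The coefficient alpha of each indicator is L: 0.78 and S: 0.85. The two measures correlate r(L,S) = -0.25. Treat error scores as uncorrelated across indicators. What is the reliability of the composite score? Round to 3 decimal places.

Var(L+S) = 2 + 2·[(-0.25)] = 2 − 0.5 = 1.5.
Because errors are independent across components, Cov(Tᵢ,Tⱼ) = Cov(Xᵢ,Xⱼ); the off-diagonal part of the true-score variance is the same as above.
True-score variance = [0.78 + 0.85] − 0.5 = 1.63 − 0.5 = 1.13.
Reliability = 1.13 / 1.5 = 0.753.

0.753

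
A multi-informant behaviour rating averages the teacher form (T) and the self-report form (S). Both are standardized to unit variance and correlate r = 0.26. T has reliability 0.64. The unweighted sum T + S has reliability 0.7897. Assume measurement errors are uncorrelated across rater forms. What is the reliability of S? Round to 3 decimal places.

0.830

Var(T+S) = 2 + 2·0.26 = 2.520.
True-score variance = ρ_T + ρ_S + 2·0.26, so 0.7897 = (0.64 + ρ_S + 0.52) / 2.520.
ρ_S = 0.7897·2.520 − 0.64 − 0.52 = 0.830.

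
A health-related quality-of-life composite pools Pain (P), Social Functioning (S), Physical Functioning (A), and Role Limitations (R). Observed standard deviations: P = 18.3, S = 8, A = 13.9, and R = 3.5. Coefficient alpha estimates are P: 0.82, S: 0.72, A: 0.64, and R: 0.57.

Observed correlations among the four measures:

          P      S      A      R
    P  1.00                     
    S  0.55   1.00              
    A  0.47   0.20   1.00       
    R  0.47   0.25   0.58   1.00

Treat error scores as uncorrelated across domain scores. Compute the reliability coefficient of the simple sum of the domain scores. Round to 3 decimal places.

0.870

Var(P+S+A+R) = 18.3² + 8² + 13.9² + 3.5² + 2·[18.3·8·0.55 + 18.3·13.9·0.47 + 18.3·3.5·0.47 + 8·13.9·0.20 + 8·3.5·0.25 + 13.9·3.5·0.58] = 604.35 + 575.269 = 1179.62.
With uncorrelated errors the cross-covariances are all true-score covariance, so they carry over unchanged; only the diagonal terms shrink to ρᵢσᵢ².
True-score variance = [18.3²·0.82 + 8²·0.72 + 13.9²·0.64 + 3.5²·0.57] + 575.269 = 451.327 + 575.269 = 1026.6.
Reliability = 1026.6 / 1179.62 = 0.870.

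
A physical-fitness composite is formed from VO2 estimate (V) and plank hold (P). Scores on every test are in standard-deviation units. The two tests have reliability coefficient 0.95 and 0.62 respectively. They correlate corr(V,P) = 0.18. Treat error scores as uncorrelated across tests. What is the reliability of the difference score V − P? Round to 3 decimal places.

0.738

Var(V−P) = 1 + 1 − 2·0.18 = 2 − 0.36 = 1.64.
Under uncorrelated errors the observed covariances equal the true-score covariances, so only the own-variance terms attenuate.
True-score variance = [0.95 + 0.62] − 0.36 = 1.57 − 0.36 = 1.21.
Reliability = 1.21 / 1.64 = 0.738.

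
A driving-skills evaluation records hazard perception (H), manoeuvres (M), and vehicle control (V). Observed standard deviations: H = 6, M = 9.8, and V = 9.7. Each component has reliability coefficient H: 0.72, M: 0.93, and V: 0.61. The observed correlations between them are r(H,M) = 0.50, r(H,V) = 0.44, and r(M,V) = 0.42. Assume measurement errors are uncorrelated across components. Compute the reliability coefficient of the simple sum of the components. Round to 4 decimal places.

Var(H+M+V) = 6² + 9.8² + 9.7² + 2·[6·9.8·0.50 + 6·9.7·0.44 + 9.8·9.7·0.42] = 226.13 + 189.866 = 415.996.
With uncorrelated errors the cross-covariances are all true-score covariance, so they carry over unchanged; only the diagonal terms shrink to ρᵢσᵢ².
True-score variance = [6²·0.72 + 9.8²·0.93 + 9.7²·0.61] + 189.866 = 172.632 + 189.866 = 362.499.
Reliability = 362.499 / 415.996 = 0.8714.

0.8714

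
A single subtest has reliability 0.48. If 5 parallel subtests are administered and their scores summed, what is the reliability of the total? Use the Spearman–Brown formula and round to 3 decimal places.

0.822

ρ_k = kρ / (1 + (k−1)ρ) = 5·0.48 / (1 + 4·0.48) = 2.400 / 2.920 = 0.822.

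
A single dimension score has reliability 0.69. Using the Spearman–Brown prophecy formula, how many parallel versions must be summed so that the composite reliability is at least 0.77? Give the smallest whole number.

k ≥ ρ*(1−ρ₁)/(ρ₁(1−ρ*)) = 0.77·0.31 / (0.69·0.23) = 1.504.
Smallest integer k = 2.

2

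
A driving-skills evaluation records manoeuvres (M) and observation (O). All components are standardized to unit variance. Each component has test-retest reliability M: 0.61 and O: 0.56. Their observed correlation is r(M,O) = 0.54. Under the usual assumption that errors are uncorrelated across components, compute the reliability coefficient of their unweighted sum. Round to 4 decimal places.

0.7305

Var(M+O) = 2 + 2·[0.54] = 2 + 1.08 = 3.08.
With uncorrelated errors the cross-covariances are all true-score covariance, so they carry over unchanged; only the diagonal terms shrink to ρᵢσᵢ².
True-score variance = [0.61 + 0.56] + 1.08 = 1.17 + 1.08 = 2.25.
Reliability = 2.25 / 3.08 = 0.7305.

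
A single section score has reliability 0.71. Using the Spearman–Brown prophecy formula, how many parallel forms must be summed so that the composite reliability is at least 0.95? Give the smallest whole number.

k ≥ ρ*(1−ρ₁)/(ρ₁(1−ρ*)) = 0.95·0.29 / (0.71·0.05) = 7.761.
Smallest integer k = 8.

8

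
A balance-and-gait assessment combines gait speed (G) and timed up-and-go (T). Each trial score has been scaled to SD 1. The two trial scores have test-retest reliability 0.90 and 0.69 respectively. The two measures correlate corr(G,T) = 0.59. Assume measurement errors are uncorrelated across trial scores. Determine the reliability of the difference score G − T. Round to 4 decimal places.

0.5000

Var(G−T) = 1 + 1 − 2·0.59 = 2 − 1.18 = 0.82.
Under uncorrelated errors the observed covariances equal the true-score covariances, so only the own-variance terms attenuate.
True-score variance = [0.90 + 0.69] − 1.18 = 1.59 − 1.18 = 0.41.
Reliability = 0.41 / 0.82 = 0.5000.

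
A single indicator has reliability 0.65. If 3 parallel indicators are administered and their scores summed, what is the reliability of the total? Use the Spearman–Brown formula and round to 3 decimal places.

ρ_k = kρ / (1 + (k−1)ρ) = 3·0.65 / (1 + 2·0.65) = 1.950 / 2.300 = 0.848.

0.848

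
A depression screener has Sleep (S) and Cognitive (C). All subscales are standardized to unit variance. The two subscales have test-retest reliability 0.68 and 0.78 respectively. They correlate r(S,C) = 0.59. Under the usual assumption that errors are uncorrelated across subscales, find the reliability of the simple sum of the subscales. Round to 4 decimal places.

0.8302

Var(S+C) = 2 + 2·[0.59] = 2 + 1.18 = 3.18.
With uncorrelated errors the cross-covariances are all true-score covariance, so they carry over unchanged; only the diagonal terms shrink to ρᵢσᵢ².
True-score variance = [0.68 + 0.78] + 1.18 = 1.46 + 1.18 = 2.64.
Reliability = 2.64 / 3.18 = 0.8302.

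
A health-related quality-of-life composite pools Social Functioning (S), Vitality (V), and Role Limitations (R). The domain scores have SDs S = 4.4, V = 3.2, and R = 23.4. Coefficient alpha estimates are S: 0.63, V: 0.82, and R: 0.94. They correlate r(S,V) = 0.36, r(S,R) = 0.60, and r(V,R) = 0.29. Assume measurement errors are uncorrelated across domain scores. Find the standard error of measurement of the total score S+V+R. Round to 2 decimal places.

6.47

Var(total) = 577.16 + 177.12 = 754.28.
True-score variance = 535.3 + 177.12 = 712.42, so reliability = 0.9445.
Error variance = 754.28 − 712.42 = 41.86; SEM = √41.86 = 6.47.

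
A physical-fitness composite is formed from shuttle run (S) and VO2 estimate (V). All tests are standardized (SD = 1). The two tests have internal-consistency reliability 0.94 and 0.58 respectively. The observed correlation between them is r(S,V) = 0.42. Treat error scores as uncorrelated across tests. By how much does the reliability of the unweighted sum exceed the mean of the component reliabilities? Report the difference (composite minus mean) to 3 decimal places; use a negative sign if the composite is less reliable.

0.071

Var(sum) = 2 + 0.84 = 2.84; true-score variance = 1.52 + 0.84 = 2.36; composite reliability = 0.8310.
Mean component reliability = 0.7600.
Difference = 0.8310 − 0.7600 = 0.071.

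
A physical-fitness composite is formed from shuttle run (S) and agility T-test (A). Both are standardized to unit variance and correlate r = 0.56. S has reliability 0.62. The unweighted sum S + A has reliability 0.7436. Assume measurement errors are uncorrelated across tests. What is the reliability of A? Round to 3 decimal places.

Var(S+A) = 2 + 2·0.56 = 3.120.
True-score variance = ρ_S + ρ_A + 2·0.56, so 0.7436 = (0.62 + ρ_A + 1.12) / 3.120.
ρ_A = 0.7436·3.120 − 0.62 − 1.12 = 0.580.

0.580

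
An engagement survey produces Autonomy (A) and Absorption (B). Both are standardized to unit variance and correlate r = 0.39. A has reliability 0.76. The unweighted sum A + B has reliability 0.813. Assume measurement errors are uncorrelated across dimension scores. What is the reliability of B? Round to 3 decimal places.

Var(A+B) = 2 + 2·0.39 = 2.780.
True-score variance = ρ_A + ρ_B + 2·0.39, so 0.813 = (0.76 + ρ_B + 0.78) / 2.780.
ρ_B = 0.813·2.780 − 0.76 − 0.78 = 0.720.

0.720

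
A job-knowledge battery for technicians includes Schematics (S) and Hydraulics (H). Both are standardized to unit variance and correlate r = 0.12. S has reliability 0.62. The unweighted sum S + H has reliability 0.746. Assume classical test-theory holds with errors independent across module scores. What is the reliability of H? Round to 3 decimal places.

Var(S+H) = 2 + 2·0.12 = 2.240.
True-score variance = ρ_S + ρ_H + 2·0.12, so 0.746 = (0.62 + ρ_H + 0.24) / 2.240.
ρ_H = 0.746·2.240 − 0.62 − 0.24 = 0.811.

0.811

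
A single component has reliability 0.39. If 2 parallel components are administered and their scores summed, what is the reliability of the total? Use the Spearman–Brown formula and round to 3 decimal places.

ρ_k = kρ / (1 + (k−1)ρ) = 2·0.39 / (1 + 1·0.39) = 0.780 / 1.390 = 0.561.

0.561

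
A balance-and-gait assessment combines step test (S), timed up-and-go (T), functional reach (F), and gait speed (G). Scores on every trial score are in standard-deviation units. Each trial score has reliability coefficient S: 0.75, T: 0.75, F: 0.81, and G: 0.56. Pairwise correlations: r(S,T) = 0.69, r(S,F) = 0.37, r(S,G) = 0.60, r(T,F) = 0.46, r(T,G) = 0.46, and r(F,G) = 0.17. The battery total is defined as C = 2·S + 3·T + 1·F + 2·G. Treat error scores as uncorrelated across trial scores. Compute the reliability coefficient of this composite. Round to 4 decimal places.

0.8748

Var(C) = 2² + 3² + 1 + 2² + 2·[6·0.69 + 2·0.37 + 4·0.60 + 3·0.46 + 6·0.46 + 2·0.17] = 18 + 23.52 = 41.52.
With uncorrelated errors the cross-covariances are all true-score covariance, so they carry over unchanged; only the diagonal terms shrink to ρᵢσᵢ².
True-score variance = [2²·0.75 + 3²·0.75 + 0.81 + 2²·0.56] + 23.52 = 12.8 + 23.52 = 36.32.
Reliability = 36.32 / 41.52 = 0.8748.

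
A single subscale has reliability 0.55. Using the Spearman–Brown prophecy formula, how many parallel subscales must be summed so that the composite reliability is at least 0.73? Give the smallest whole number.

3

k ≥ ρ*(1−ρ₁)/(ρ₁(1−ρ*)) = 0.73·0.45 / (0.55·0.27) = 2.212.
Smallest integer k = 3.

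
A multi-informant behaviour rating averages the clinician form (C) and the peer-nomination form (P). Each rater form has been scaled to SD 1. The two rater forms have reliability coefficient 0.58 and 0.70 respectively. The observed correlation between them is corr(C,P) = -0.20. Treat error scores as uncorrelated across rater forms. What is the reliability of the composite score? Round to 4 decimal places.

Var(C+P) = 2 + 2·[(-0.20)] = 2 − 0.4 = 1.6.
Under uncorrelated errors the observed covariances equal the true-score covariances, so only the own-variance terms attenuate.
True-score variance = [0.58 + 0.70] − 0.4 = 1.28 − 0.4 = 0.88.
Reliability = 0.88 / 1.6 = 0.5500.

0.5500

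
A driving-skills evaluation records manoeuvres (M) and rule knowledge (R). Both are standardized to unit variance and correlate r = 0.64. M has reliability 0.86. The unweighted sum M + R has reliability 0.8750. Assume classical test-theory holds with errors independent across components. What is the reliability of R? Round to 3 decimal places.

0.730

Var(M+R) = 2 + 2·0.64 = 3.280.
True-score variance = ρ_M + ρ_R + 2·0.64, so 0.8750 = (0.86 + ρ_R + 1.28) / 3.280.
ρ_R = 0.8750·3.280 − 0.86 − 1.28 = 0.730.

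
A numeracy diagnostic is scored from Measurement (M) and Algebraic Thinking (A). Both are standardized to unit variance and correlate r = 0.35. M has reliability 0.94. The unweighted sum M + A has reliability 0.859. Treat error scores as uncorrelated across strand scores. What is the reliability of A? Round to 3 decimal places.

Var(M+A) = 2 + 2·0.35 = 2.700.
True-score variance = ρ_M + ρ_A + 2·0.35, so 0.859 = (0.94 + ρ_A + 0.70) / 2.700.
ρ_A = 0.859·2.700 − 0.94 − 0.70 = 0.679.

0.679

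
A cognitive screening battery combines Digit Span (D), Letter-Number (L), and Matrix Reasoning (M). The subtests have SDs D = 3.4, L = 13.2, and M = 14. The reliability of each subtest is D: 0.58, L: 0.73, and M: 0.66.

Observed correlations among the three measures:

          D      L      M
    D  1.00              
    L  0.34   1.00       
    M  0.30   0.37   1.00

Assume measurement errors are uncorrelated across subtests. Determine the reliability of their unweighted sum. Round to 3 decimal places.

0.795

Var(D+L+M) = 3.4² + 13.2² + 14² + 2·[3.4·13.2·0.34 + 3.4·14·0.30 + 13.2·14·0.37] = 381.8 + 195.83 = 577.63.
With uncorrelated errors the cross-covariances are all true-score covariance, so they carry over unchanged; only the diagonal terms shrink to ρᵢσᵢ².
True-score variance = [3.4²·0.58 + 13.2²·0.73 + 14²·0.66] + 195.83 = 263.26 + 195.83 = 459.09.
Reliability = 459.09 / 577.63 = 0.795.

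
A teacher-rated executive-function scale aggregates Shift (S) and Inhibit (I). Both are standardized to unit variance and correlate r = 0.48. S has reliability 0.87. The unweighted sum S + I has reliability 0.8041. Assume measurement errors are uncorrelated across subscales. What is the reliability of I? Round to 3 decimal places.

Var(S+I) = 2 + 2·0.48 = 2.960.
True-score variance = ρ_S + ρ_I + 2·0.48, so 0.8041 = (0.87 + ρ_I + 0.96) / 2.960.
ρ_I = 0.8041·2.960 − 0.87 − 0.96 = 0.550.

0.550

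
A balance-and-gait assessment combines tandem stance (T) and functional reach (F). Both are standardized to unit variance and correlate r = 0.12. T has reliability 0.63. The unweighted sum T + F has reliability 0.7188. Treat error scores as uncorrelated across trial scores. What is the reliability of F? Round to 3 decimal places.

0.740

Var(T+F) = 2 + 2·0.12 = 2.240.
True-score variance = ρ_T + ρ_F + 2·0.12, so 0.7188 = (0.63 + ρ_F + 0.24) / 2.240.
ρ_F = 0.7188·2.240 − 0.63 − 0.24 = 0.740.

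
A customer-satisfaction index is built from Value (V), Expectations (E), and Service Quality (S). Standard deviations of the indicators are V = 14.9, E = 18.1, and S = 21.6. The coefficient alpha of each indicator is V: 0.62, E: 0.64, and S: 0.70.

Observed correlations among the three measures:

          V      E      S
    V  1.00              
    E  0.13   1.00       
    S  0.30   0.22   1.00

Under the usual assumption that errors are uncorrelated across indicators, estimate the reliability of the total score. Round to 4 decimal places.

0.7642

Var(V+E+S) = 14.9² + 18.1² + 21.6² + 2·[14.9·18.1·0.13 + 14.9·21.6·0.30 + 18.1·21.6·0.22] = 1016.18 + 435.246 = 1451.43.
Because errors are independent across components, Cov(Tᵢ,Tⱼ) = Cov(Xᵢ,Xⱼ); the off-diagonal part of the true-score variance is the same as above.
True-score variance = [14.9²·0.62 + 18.1²·0.64 + 21.6²·0.70] + 435.246 = 673.909 + 435.246 = 1109.15.
Reliability = 1109.15 / 1451.43 = 0.7642.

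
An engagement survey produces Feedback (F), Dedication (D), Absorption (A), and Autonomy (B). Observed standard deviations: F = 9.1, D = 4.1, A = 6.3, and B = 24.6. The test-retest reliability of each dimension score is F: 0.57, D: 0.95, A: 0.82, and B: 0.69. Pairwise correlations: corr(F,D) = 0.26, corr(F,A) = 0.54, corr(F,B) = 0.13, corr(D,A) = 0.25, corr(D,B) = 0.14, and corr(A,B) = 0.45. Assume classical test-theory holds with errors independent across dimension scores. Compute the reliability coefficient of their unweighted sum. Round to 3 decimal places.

Var(F+D+A+B) = 9.1² + 4.1² + 6.3² + 24.6² + 2·[9.1·4.1·0.26 + 9.1·6.3·0.54 + 9.1·24.6·0.13 + 4.1·6.3·0.25 + 4.1·24.6·0.14 + 6.3·24.6·0.45] = 744.47 + 320.159 = 1064.63.
Under uncorrelated errors the observed covariances equal the true-score covariances, so only the own-variance terms attenuate.
True-score variance = [9.1²·0.57 + 4.1²·0.95 + 6.3²·0.82 + 24.6²·0.69] + 320.159 = 513.277 + 320.159 = 833.436.
Reliability = 833.436 / 1064.63 = 0.783.

0.783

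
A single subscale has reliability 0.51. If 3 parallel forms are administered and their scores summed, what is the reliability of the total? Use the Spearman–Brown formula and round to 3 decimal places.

0.757

ρ_k = kρ / (1 + (k−1)ρ) = 3·0.51 / (1 + 2·0.51) = 1.530 / 2.020 = 0.757.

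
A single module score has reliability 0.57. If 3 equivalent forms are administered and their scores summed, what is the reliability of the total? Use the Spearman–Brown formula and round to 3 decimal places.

0.799

ρ_k = kρ / (1 + (k−1)ρ) = 3·0.57 / (1 + 2·0.57) = 1.710 / 2.140 = 0.799.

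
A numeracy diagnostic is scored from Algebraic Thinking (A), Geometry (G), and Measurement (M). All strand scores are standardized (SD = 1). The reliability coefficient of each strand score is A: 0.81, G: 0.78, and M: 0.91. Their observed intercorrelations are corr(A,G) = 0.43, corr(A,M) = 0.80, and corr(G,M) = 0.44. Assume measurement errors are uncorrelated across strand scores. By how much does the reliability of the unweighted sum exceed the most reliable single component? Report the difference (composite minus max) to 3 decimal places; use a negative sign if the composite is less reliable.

0.011

Var(sum) = 3 + 3.34 = 6.34; true-score variance = 2.5 + 3.34 = 5.84; composite reliability = 0.9211.
Max component reliability = 0.9100.
Difference = 0.9211 − 0.9100 = 0.011.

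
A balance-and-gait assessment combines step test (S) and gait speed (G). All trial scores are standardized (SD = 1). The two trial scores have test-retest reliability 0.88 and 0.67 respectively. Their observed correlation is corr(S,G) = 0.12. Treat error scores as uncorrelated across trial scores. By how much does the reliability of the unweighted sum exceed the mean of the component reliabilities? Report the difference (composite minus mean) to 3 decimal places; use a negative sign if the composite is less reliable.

Var(sum) = 2 + 0.24 = 2.24; true-score variance = 1.55 + 0.24 = 1.79; composite reliability = 0.7991.
Mean component reliability = 0.7750.
Difference = 0.7991 − 0.7750 = 0.024.

0.024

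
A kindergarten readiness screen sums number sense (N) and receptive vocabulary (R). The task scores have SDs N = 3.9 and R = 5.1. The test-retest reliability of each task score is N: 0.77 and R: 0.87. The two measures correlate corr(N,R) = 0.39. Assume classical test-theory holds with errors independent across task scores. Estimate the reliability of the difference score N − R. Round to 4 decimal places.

0.7324

Var(N−R) = 3.9² + 5.1² − 2·3.9·5.1·0.39 = 41.22 − 15.5142 = 25.7058.
Under uncorrelated errors the observed covariances equal the true-score covariances, so only the own-variance terms attenuate.
True-score variance = [3.9²·0.77 + 5.1²·0.87] − 15.5142 = 34.3404 − 15.5142 = 18.8262.
Reliability = 18.8262 / 25.7058 = 0.7324.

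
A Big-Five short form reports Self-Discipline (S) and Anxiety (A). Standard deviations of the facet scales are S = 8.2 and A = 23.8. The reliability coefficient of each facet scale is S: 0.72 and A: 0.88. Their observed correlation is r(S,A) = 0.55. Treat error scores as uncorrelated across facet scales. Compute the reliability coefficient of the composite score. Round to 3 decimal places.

0.898

Var(S+A) = 8.2² + 23.8² + 2·[8.2·23.8·0.55] = 633.68 + 214.676 = 848.356.
Because errors are independent across components, Cov(Tᵢ,Tⱼ) = Cov(Xᵢ,Xⱼ); the off-diagonal part of the true-score variance is the same as above.
True-score variance = [8.2²·0.72 + 23.8²·0.88] + 214.676 = 546.88 + 214.676 = 761.556.
Reliability = 761.556 / 848.356 = 0.898.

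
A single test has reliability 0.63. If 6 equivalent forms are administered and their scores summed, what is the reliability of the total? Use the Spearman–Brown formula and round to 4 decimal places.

ρ_k = kρ / (1 + (k−1)ρ) = 6·0.63 / (1 + 5·0.63) = 3.780 / 4.150 = 0.9108.

0.9108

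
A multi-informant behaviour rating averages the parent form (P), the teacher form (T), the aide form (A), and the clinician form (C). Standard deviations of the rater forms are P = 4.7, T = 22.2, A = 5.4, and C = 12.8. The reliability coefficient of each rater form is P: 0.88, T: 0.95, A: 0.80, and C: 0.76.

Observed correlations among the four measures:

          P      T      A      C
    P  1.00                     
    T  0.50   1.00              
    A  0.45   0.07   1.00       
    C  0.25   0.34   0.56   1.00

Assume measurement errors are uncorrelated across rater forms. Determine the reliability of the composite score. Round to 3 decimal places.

Var(P+T+A+C) = 4.7² + 22.2² + 5.4² + 12.8² + 2·[4.7·22.2·0.50 + 4.7·5.4·0.45 + 4.7·12.8·0.25 + 22.2·5.4·0.07 + 22.2·12.8·0.34 + 5.4·12.8·0.56] = 707.93 + 444.688 = 1152.62.
With uncorrelated errors the cross-covariances are all true-score covariance, so they carry over unchanged; only the diagonal terms shrink to ρᵢσᵢ².
True-score variance = [4.7²·0.88 + 22.2²·0.95 + 5.4²·0.80 + 12.8²·0.76] + 444.688 = 635.484 + 444.688 = 1080.17.
Reliability = 1080.17 / 1152.62 = 0.937.

0.937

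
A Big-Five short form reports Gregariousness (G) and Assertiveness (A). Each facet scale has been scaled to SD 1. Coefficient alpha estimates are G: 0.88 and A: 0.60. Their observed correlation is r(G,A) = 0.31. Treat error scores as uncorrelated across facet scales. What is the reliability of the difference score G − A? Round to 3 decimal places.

0.623

Var(G−A) = 1 + 1 − 2·0.31 = 2 − 0.62 = 1.38.
Under uncorrelated errors the observed covariances equal the true-score covariances, so only the own-variance terms attenuate.
True-score variance = [0.88 + 0.60] − 0.62 = 1.48 − 0.62 = 0.86.
Reliability = 0.86 / 1.38 = 0.623.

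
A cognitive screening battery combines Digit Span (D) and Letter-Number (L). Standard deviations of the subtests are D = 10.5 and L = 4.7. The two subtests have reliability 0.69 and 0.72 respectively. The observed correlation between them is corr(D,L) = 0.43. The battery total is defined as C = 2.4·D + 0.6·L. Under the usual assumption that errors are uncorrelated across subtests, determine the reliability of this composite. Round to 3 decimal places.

0.717

Var(C) = 2.4²·10.5² + 0.6²·4.7² + 2·[1.44·10.5·4.7·0.43] = 642.992 + 61.115 = 704.107.
With uncorrelated errors the cross-covariances are all true-score covariance, so they carry over unchanged; only the diagonal terms shrink to ρᵢσᵢ².
True-score variance = [2.4²·10.5²·0.69 + 0.6²·4.7²·0.72] + 61.115 = 443.903 + 61.115 = 505.018.
Reliability = 505.018 / 704.107 = 0.717.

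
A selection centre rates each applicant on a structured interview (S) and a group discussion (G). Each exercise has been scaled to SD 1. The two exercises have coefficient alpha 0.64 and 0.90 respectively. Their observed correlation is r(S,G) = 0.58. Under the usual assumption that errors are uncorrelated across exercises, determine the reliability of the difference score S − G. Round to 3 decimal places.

0.452

Var(S−G) = 1 + 1 − 2·0.58 = 2 − 1.16 = 0.84.
With uncorrelated errors the cross-covariances are all true-score covariance, so they carry over unchanged; only the diagonal terms shrink to ρᵢσᵢ².
True-score variance = [0.64 + 0.90] − 1.16 = 1.54 − 1.16 = 0.38.
Reliability = 0.38 / 0.84 = 0.452.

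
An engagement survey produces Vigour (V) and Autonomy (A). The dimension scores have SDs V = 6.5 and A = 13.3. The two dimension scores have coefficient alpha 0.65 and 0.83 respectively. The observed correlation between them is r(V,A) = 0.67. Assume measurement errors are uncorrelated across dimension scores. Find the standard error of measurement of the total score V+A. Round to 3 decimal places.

6.698

Var(total) = 219.14 + 115.843 = 334.983.
True-score variance = 174.281 + 115.843 = 290.124, so reliability = 0.8661.
Error variance = 334.983 − 290.124 = 44.8588; SEM = √44.8588 = 6.698.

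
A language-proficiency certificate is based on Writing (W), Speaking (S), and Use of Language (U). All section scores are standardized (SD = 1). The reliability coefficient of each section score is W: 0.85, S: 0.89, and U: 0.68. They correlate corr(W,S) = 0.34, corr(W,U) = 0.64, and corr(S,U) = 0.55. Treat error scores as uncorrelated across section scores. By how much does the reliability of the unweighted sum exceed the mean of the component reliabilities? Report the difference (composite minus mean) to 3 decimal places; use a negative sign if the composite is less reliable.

0.098

Var(sum) = 3 + 3.06 = 6.06; true-score variance = 2.42 + 3.06 = 5.48; composite reliability = 0.9043.
Mean component reliability = 0.8067.
Difference = 0.9043 − 0.8067 = 0.098.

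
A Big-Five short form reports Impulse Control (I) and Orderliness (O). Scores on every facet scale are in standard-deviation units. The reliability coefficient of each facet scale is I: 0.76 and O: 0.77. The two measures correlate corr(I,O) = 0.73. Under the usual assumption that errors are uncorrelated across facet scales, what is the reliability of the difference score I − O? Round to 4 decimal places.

Var(I−O) = 1 + 1 − 2·0.73 = 2 − 1.46 = 0.54.
Under uncorrelated errors the observed covariances equal the true-score covariances, so only the own-variance terms attenuate.
True-score variance = [0.76 + 0.77] − 1.46 = 1.53 − 1.46 = 0.07.
Reliability = 0.07 / 0.54 = 0.1296.

0.1296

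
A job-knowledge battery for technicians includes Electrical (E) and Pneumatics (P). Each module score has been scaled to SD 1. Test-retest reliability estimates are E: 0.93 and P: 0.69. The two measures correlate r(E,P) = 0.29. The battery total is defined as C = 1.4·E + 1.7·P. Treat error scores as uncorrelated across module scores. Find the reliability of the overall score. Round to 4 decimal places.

0.8342

Var(C) = 1.4² + 1.7² + 2·[2.38·0.29] = 4.85 + 1.3804 = 6.2304.
With uncorrelated errors the cross-covariances are all true-score covariance, so they carry over unchanged; only the diagonal terms shrink to ρᵢσᵢ².
True-score variance = [1.4²·0.93 + 1.7²·0.69] + 1.3804 = 3.8169 + 1.3804 = 5.1973.
Reliability = 5.1973 / 6.2304 = 0.8342.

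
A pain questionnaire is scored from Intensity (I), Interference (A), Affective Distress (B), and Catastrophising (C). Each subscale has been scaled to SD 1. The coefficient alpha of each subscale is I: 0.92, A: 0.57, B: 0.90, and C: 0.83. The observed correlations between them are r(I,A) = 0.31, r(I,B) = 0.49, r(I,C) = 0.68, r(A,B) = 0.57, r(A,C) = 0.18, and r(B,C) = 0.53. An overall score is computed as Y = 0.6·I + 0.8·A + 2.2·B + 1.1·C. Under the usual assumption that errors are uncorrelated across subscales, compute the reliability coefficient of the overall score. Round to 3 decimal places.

Var(Y) = 0.6² + 0.8² + 2.2² + 1.1² + 2·[0.48·0.31 + 1.32·0.49 + 0.66·0.68 + 1.76·0.57 + 0.88·0.18 + 2.42·0.53] = 7.05 + 7.3772 = 14.4272.
With uncorrelated errors the cross-covariances are all true-score covariance, so they carry over unchanged; only the diagonal terms shrink to ρᵢσᵢ².
True-score variance = [0.6²·0.92 + 0.8²·0.57 + 2.2²·0.90 + 1.1²·0.83] + 7.3772 = 6.0563 + 7.3772 = 13.4335.
Reliability = 13.4335 / 14.4272 = 0.931.

0.931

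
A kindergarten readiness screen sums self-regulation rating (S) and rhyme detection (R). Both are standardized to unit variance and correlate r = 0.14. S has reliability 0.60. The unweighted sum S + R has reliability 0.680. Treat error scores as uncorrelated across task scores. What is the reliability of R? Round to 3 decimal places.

Var(S+R) = 2 + 2·0.14 = 2.280.
True-score variance = ρ_S + ρ_R + 2·0.14, so 0.680 = (0.60 + ρ_R + 0.28) / 2.280.
ρ_R = 0.680·2.280 − 0.60 − 0.28 = 0.670.

0.670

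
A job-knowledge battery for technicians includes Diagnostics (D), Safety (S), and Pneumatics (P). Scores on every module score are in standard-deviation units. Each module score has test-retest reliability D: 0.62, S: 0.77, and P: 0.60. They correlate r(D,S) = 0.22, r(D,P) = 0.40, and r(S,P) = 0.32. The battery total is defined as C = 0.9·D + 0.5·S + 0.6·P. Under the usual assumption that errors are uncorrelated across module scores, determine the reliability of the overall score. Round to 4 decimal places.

0.7728

Var(C) = 0.9² + 0.5² + 0.6² + 2·[0.45·0.22 + 0.54·0.40 + 0.3·0.32] = 1.42 + 0.822 = 2.242.
Because errors are independent across components, Cov(Tᵢ,Tⱼ) = Cov(Xᵢ,Xⱼ); the off-diagonal part of the true-score variance is the same as above.
True-score variance = [0.9²·0.62 + 0.5²·0.77 + 0.6²·0.60] + 0.822 = 0.9107 + 0.822 = 1.7327.
Reliability = 1.7327 / 2.242 = 0.7728.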